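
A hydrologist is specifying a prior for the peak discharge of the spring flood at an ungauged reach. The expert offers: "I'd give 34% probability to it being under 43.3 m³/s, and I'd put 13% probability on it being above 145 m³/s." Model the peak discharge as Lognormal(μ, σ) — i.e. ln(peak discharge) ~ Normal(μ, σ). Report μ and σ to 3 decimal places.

μ ≈ 4.092, σ ≈ 0.785

If T ~ Lognormal(μ,σ) then ln T ~ Normal(μ,σ), so the p-quantile of ln T is μ + z_p·σ.
ln(43.3) = 3.768 and ln(145) = 4.977; z_{0.34} = -0.4125, z_{0.87} = 1.126.
σ = (4.977 − 3.768)/(1.126 − (-0.4125)) = 0.785.
μ = 3.768 − (-0.4125)·0.785 = 4.092.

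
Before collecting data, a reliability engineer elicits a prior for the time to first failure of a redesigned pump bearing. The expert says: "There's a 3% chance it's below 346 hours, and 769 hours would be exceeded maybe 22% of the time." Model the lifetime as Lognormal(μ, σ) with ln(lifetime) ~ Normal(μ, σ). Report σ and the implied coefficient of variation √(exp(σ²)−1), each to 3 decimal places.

σ ≈ 0.301, CV ≈ 0.308

If T ~ Lognormal(μ,σ) then ln T ~ Normal(μ,σ), so the p-quantile of ln T is μ + z_p·σ.
ln(346) = 5.846 and ln(769) = 6.645; z_{0.03} = -1.881, z_{0.78} = 0.7722.
σ = (6.645 − 5.846)/(0.7722 − (-1.881)) = 0.301.
μ = 5.846 − (-1.881)·0.301 = 6.413.
CV = √(exp(σ²)−1) = √(exp(0.0906)−1) = 0.308.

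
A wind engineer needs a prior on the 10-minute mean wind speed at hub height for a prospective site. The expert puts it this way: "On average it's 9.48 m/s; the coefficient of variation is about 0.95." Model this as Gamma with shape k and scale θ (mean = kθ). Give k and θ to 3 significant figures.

For Gamma(k, scale θ): mean = kθ, variance = kθ², so CV = 1/√k.
CV = 0.95, hence k = 1/CV² = 1.11.
Then θ = mean/k = 9.48/1.11 = 8.56.

k ≈ 1.11, θ ≈ 8.56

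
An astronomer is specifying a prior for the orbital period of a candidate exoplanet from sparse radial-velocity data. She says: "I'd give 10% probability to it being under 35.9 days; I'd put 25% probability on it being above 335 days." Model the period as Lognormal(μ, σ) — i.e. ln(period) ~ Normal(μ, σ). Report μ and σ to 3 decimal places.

μ ≈ 5.044, σ ≈ 1.142

If T ~ Lognormal(μ,σ) then ln T ~ Normal(μ,σ), so the p-quantile of ln T is μ + z_p·σ.
ln(35.9) = 3.581 and ln(335) = 5.814; z_{0.1} = -1.282, z_{0.75} = 0.6745.
σ = (5.814 − 3.581)/(0.6745 − (-1.282)) = 1.142.
μ = 3.581 − (-1.282)·1.142 = 5.044.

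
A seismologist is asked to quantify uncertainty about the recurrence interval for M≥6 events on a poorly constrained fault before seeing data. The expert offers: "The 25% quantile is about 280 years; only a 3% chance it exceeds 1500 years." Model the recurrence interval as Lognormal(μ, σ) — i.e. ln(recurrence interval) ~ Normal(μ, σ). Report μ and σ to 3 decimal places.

μ ≈ 6.078, σ ≈ 0.657

If T ~ Lognormal(μ,σ) then ln T ~ Normal(μ,σ), so the p-quantile of ln T is μ + z_p·σ.
ln(280) = 5.635 and ln(1500) = 7.313; z_{0.25} = -0.6745, z_{0.97} = 1.881.
σ = (7.313 − 5.635)/(1.881 − (-0.6745)) = 0.657.
μ = 5.635 − (-0.6745)·0.657 = 6.078.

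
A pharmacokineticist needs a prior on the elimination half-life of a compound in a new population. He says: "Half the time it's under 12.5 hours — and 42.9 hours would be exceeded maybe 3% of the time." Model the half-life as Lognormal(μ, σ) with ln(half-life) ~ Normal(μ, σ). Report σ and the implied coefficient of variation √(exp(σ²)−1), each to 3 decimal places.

If T ~ Lognormal(μ,σ) then ln T ~ Normal(μ,σ), so the p-quantile of ln T is μ + z_p·σ.
ln(12.5) = 2.526 and ln(42.9) = 3.759; z_{0.5} = 0, z_{0.97} = 1.881.
σ = (3.759 − 2.526)/(1.881 − (0)) = 0.656.
μ = 2.526 − (0)·0.656 = 2.526.
CV = √(exp(σ²)−1) = √(exp(0.4299)−1) = 0.733.

σ ≈ 0.656, CV ≈ 0.733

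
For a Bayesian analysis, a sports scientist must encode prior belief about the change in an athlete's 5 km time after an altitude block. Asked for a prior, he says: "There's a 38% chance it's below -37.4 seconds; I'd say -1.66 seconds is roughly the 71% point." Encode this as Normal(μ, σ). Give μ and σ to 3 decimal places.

μ = -24.688, σ = 41.613

For Normal(μ,σ), the p-quantile is μ + z_p·σ. Here z_{0.38} = -0.3055, z_{0.71} = 0.5534.
So -37.4 = μ − 0.3055σ and -1.66 = μ + 0.5534σ.
Subtracting: σ = (-1.66 − -37.4)/(0.5534 − (-0.3055)) = 41.613.
Then μ = -37.4 − (-0.3055)·41.613 = -24.688.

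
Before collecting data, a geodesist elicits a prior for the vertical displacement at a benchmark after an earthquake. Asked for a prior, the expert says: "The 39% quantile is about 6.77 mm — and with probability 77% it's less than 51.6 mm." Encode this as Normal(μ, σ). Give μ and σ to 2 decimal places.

μ = 19.07, σ = 44.03

The p-quantile of Normal(μ,σ) is μ + z_p·σ, with z_{0.39} = -0.2793 and z_{0.77} = 0.7388.
Eliminate σ: μ = (z₂·x₁ − z₁·x₂)/(z₂ − z₁) = (0.7388·6.77 − (-0.2793)·51.6)/1.018 = 19.07.
Then σ = (x₂ − x₁)/(z₂ − z₁) = (51.6 − 6.77)/1.018 = 44.03.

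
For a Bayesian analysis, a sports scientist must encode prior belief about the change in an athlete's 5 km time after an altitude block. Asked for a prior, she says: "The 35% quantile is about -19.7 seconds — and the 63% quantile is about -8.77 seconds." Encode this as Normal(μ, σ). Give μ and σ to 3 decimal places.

The p-quantile of Normal(μ,σ) is μ + z_p·σ, with z_{0.35} = -0.3853 and z_{0.63} = 0.3319.
Eliminate σ: μ = (z₂·x₁ − z₁·x₂)/(z₂ − z₁) = (0.3319·-19.7 − (-0.3853)·-8.77)/0.7172 = -13.828.
Then σ = (x₂ − x₁)/(z₂ − z₁) = (-8.77 − -19.7)/0.7172 = 15.240.

μ = -13.828, σ = 15.240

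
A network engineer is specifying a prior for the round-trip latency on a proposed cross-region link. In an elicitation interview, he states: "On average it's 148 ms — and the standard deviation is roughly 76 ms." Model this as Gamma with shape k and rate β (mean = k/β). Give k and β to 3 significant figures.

For Gamma(k, rate β): mean = k/β, variance = k/β², so CV = 1/√k.
CV = SD/mean = 76/148 = 0.5135, hence k = 1/CV² = 3.79.
Then β = k/mean = 3.79/148 = 0.0256.

k ≈ 3.79, β ≈ 0.0256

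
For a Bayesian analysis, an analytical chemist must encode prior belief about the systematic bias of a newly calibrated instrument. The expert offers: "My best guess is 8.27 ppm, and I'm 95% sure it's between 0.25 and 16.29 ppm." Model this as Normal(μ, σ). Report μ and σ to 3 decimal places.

μ = 8.270, σ = 4.092

A symmetric 95% interval runs μ ± z·σ with z = 1.96.
Half-width = 8.02, so σ = 8.02/1.96 = 4.092.
μ is the stated best guess, 8.270.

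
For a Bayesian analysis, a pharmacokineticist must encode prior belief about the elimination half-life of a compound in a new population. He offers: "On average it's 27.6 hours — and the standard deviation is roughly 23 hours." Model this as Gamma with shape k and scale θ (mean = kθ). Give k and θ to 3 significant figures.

k ≈ 1.44, θ ≈ 19.2

For Gamma(k, scale θ): mean = kθ, variance = kθ², so CV = 1/√k.
CV = SD/mean = 23/27.6 = 0.8333, hence k = 1/CV² = 1.44.
Then θ = mean/k = 27.6/1.44 = 19.2.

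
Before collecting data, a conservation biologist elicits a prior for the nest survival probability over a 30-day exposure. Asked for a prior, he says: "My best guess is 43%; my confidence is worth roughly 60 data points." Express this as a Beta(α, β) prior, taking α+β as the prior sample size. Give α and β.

α = 25.8, β = 34.2

Under the effective-sample-size interpretation, Beta(α, β) has prior mean α/(α+β) and prior sample size α+β.
So α+β = 60 and α/(α+β) = 0.43, giving α = 0.43·60 = 25.8 and β = 60 − 25.8 = 34.2.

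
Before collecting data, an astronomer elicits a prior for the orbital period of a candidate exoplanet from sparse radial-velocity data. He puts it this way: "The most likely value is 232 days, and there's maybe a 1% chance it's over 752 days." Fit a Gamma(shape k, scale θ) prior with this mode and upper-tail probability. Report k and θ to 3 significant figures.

Gamma(k,θ) with k>1 has mode (k−1)θ, so θ = 232/(k−1).
Need P(X < 752) = 0.99 with θ tied to k this way. Start at k = 2, θ = 232: P(X<752) ≈ 0.834.
Too low — raise k to concentrate. Iterating converges to k ≈ 4.19.
Then θ = 232/(4.19−1) ≈ 72.6.

k ≈ 4.19, θ ≈ 72.6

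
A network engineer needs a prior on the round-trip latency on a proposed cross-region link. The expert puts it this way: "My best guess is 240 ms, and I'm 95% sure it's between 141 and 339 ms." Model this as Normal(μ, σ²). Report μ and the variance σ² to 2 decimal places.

μ = 240.00, σ² = 2551.37

A symmetric 95% interval runs μ ± z·σ with z = 1.96.
Half-width = 99, so σ = 99/1.96 = 50.511 and σ² = 2551.37.
μ is the stated best guess, 240.00.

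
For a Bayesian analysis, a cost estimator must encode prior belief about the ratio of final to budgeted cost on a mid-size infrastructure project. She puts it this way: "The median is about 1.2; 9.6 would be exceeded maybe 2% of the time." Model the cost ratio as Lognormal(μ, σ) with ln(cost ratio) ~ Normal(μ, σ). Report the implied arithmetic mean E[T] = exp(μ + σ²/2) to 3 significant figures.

If T ~ Lognormal(μ,σ) then ln T ~ Normal(μ,σ), so the p-quantile of ln T is μ + z_p·σ.
ln(1.2) = 0.1823 and ln(9.6) = 2.262; z_{0.5} = 0, z_{0.98} = 2.054.
σ = (2.262 − 0.1823)/(2.054 − (0)) = 1.013.
μ = 0.1823 − (0)·1.013 = 0.182.
E[T] = exp(μ + σ²/2) = exp(0.182 + 0.5126) = 2.

E[T] ≈ 2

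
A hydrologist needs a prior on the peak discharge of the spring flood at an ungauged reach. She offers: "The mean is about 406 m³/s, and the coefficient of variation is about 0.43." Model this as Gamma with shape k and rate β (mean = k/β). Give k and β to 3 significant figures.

For Gamma(k, rate β): mean = k/β, variance = k/β², so CV = 1/√k.
CV = 0.43, hence k = 1/CV² = 5.41.
Then β = k/mean = 5.41/406 = 0.0133.

k ≈ 5.41, β ≈ 0.0133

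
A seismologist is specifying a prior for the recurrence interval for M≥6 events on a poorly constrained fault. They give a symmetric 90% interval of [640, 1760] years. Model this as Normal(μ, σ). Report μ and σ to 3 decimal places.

A symmetric 90% interval runs μ ± z·σ with z = 1.645.
Half-width = 560, so σ = 560/1.645 = 340.456.
μ is the interval midpoint, 1200.000.

μ = 1200.000, σ = 340.456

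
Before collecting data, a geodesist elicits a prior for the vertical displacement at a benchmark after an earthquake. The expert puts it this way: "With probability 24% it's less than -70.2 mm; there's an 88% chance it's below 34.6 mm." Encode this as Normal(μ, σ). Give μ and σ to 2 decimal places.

For Normal(μ,σ), the p-quantile is μ + z_p·σ. Here z_{0.24} = -0.7063, z_{0.88} = 1.175.
So -70.2 = μ − 0.7063σ and 34.6 = μ + 1.175σ.
Subtracting: σ = (34.6 − -70.2)/(1.175 − (-0.7063)) = 55.71.
Then μ = -70.2 − (-0.7063)·55.71 = -30.85.

μ = -30.85, σ = 55.71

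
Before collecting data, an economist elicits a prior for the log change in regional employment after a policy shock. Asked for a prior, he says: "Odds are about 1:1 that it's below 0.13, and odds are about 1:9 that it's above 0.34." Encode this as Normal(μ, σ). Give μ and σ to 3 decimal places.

μ = 0.130, σ = 0.164

For Normal(μ,σ), the p-quantile is μ + z_p·σ. Here z_{0.5} = 0, z_{0.9} = 1.282.
So 0.13 = μ + 0σ and 0.34 = μ + 1.282σ.
Subtracting: σ = (0.34 − 0.13)/(1.282 − (0)) = 0.164.
Then μ = 0.13 − (0)·0.164 = 0.130.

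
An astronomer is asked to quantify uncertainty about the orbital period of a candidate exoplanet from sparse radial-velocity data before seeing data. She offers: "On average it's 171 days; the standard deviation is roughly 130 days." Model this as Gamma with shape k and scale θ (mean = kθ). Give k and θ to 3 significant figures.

For Gamma(k, scale θ): mean = kθ, variance = kθ², so CV = 1/√k.
CV = SD/mean = 130/171 = 0.7602, hence k = 1/CV² = 1.73.
Then θ = mean/k = 171/1.73 = 98.8.

k ≈ 1.73, θ ≈ 98.8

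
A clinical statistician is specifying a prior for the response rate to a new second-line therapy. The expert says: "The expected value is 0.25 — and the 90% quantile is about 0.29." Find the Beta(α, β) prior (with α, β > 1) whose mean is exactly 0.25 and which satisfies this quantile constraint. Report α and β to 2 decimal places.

α ≈ 49.28, β ≈ 147.84

With mean 0.25 fixed, write α = 0.25s, β = 0.75s where s = α+β.
Need P(θ < 0.29) = 0.9 under Beta(0.25s, 0.75s). Normal approximation: (q−m)/√(m(1−m)/s) ≈ z_{0.9} = 1.28, so s ≈ 0.25·0.75·(1.28)²/(0.29−0.25)² = 192.5.
At s = 192.5: P(θ<0.29) ≈ 0.897. Adjusting to match 0.9 gives s ≈ 197.12.
So α = 0.25·197.12 ≈ 49.28, β = 0.75·197.12 ≈ 147.84.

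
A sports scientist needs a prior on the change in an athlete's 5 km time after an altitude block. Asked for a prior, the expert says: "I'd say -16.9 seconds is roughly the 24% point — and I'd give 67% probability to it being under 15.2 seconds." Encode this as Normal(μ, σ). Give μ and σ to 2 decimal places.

μ = 2.88, σ = 28.01

For Normal(μ,σ), the p-quantile is μ + z_p·σ. Here z_{0.24} = -0.7063, z_{0.67} = 0.4399.
So -16.9 = μ − 0.7063σ and 15.2 = μ + 0.4399σ.
Subtracting: σ = (15.2 − -16.9)/(0.4399 − (-0.7063)) = 28.01.
Then μ = -16.9 − (-0.7063)·28.01 = 2.88.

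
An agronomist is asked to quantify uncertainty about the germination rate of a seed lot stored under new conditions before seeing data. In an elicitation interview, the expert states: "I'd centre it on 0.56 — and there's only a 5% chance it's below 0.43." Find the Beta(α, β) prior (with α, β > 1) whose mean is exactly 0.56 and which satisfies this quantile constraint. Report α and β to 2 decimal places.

α ≈ 22.20, β ≈ 17.44

With mean 0.56 fixed, write α = 0.56s, β = 0.44s where s = α+β.
Need P(θ < 0.43) = 0.05 under Beta(0.56s, 0.44s). Normal approximation: (q−m)/√(m(1−m)/s) ≈ z_{0.05} = -1.64, so s ≈ 0.56·0.44·(-1.64)²/(0.43−0.56)² = 39.4.
At s = 39.4: P(θ<0.43) ≈ 0.050. Adjusting to match 0.05 gives s ≈ 39.64.
So α = 0.56·39.64 ≈ 22.20, β = 0.44·39.64 ≈ 17.44.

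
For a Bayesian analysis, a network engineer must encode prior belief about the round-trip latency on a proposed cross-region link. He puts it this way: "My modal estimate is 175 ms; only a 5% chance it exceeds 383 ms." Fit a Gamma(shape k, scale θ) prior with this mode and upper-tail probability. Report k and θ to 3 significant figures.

k ≈ 5.49, θ ≈ 39

Gamma(k,θ) with k>1 has mode (k−1)θ, so θ = 175/(k−1).
Need P(X < 383) = 0.95 with θ tied to k this way. Start at k = 2, θ = 175: P(X<383) ≈ 0.643.
Too low — raise k to concentrate. Iterating converges to k ≈ 5.49.
Then θ = 175/(5.49−1) ≈ 39.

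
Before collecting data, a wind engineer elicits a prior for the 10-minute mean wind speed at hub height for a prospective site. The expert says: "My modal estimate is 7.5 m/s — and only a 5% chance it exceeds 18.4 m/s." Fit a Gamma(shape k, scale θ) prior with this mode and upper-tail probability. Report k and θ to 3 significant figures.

k ≈ 4.38, θ ≈ 2.22

Gamma(k,θ) with k>1 has mode (k−1)θ, so θ = 7.5/(k−1).
Need P(X < 18.4) = 0.95 with θ tied to k this way. Start at k = 2, θ = 7.5: P(X<18.4) ≈ 0.703.
Too low — raise k to concentrate. Iterating converges to k ≈ 4.38.
Then θ = 7.5/(4.38−1) ≈ 2.22.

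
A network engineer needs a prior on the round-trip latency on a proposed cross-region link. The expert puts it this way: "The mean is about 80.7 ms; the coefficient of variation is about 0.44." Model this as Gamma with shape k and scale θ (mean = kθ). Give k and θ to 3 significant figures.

For Gamma(k, scale θ): mean = kθ, variance = kθ², so CV = 1/√k.
CV = 0.44, hence k = 1/CV² = 5.17.
Then θ = mean/k = 80.7/5.17 = 15.6.

k ≈ 5.17, θ ≈ 15.6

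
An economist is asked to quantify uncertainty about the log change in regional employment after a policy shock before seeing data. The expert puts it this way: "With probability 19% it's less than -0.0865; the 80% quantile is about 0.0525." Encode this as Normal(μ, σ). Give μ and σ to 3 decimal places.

μ = -0.016, σ = 0.081

The p-quantile of Normal(μ,σ) is μ + z_p·σ, with z_{0.19} = -0.8779 and z_{0.8} = 0.8416.
Eliminate σ: μ = (z₂·x₁ − z₁·x₂)/(z₂ − z₁) = (0.8416·-0.0865 − (-0.8779)·0.0525)/1.72 = -0.016.
Then σ = (x₂ − x₁)/(z₂ − z₁) = (0.0525 − -0.0865)/1.72 = 0.081.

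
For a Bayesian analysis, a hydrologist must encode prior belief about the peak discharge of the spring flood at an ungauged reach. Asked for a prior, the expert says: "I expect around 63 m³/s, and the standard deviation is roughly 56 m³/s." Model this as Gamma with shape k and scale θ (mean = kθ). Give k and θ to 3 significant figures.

k ≈ 1.27, θ ≈ 49.8

For Gamma(k, scale θ): mean = kθ, variance = kθ², so CV = 1/√k.
CV = SD/mean = 56/63 = 0.8889, hence k = 1/CV² = 1.27.
Then θ = mean/k = 63/1.27 = 49.8.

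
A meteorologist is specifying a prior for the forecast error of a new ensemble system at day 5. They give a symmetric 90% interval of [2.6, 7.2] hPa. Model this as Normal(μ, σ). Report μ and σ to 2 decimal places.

μ = 4.90, σ = 1.40

A symmetric 90% interval runs μ ± z·σ with z = 1.645.
Half-width = 2.3, so σ = 2.3/1.645 = 1.40.
μ is the interval midpoint, 4.90.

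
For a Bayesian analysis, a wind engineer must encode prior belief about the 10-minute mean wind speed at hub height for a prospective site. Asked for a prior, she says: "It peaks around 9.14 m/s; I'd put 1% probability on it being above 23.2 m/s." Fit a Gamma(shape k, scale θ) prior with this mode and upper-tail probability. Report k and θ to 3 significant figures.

Gamma(k,θ) with k>1 has mode (k−1)θ, so θ = 9.14/(k−1).
Need P(X < 23.2) = 0.99 with θ tied to k this way. Start at k = 2, θ = 9.14: P(X<23.2) ≈ 0.720.
Too low — raise k to concentrate. Iterating converges to k ≈ 6.39.
Then θ = 9.14/(6.39−1) ≈ 1.7.

k ≈ 6.39, θ ≈ 1.7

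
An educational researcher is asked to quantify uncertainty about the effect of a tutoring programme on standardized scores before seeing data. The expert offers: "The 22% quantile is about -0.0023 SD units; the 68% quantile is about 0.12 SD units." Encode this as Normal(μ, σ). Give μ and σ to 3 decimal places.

μ = 0.074, σ = 0.099

For Normal(μ,σ), the p-quantile is μ + z_p·σ. Here z_{0.22} = -0.7722, z_{0.68} = 0.4677.
So -0.0023 = μ − 0.7722σ and 0.12 = μ + 0.4677σ.
Subtracting: σ = (0.12 − -0.0023)/(0.4677 − (-0.7722)) = 0.099.
Then μ = -0.0023 − (-0.7722)·0.099 = 0.074.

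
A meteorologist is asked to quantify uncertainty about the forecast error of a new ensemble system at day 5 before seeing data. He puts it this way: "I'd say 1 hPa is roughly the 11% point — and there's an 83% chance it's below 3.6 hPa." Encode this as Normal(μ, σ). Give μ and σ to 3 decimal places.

The p-quantile of Normal(μ,σ) is μ + z_p·σ, with z_{0.11} = -1.227 and z_{0.83} = 0.9542.
Eliminate σ: μ = (z₂·x₁ − z₁·x₂)/(z₂ − z₁) = (0.9542·1 − (-1.227)·3.6)/2.181 = 2.462.
Then σ = (x₂ − x₁)/(z₂ − z₁) = (3.6 − 1)/2.181 = 1.192.

μ = 2.462, σ = 1.192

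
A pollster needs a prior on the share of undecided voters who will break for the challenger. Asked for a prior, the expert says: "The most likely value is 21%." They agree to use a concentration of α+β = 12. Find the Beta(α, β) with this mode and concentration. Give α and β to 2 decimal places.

α = 3.10, β = 8.90

For α,β > 1 the Beta mode is (α−1)/(α+β−2). With α+β = 12, the mode is (α−1)/10.
Set (α−1)/10 = 0.21 → α = 1 + 0.21·10 = 3.10.
β = 12 − α = 8.90.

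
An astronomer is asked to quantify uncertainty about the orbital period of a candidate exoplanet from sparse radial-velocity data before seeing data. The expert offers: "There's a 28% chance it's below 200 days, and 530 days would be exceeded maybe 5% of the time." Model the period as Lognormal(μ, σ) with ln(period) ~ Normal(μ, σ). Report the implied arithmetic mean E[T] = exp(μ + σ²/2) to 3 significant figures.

E[T] ≈ 284 days

If T ~ Lognormal(μ,σ) then ln T ~ Normal(μ,σ), so the p-quantile of ln T is μ + z_p·σ.
ln(200) = 5.298 and ln(530) = 6.273; z_{0.28} = -0.5828, z_{0.95} = 1.645.
σ = (6.273 − 5.298)/(1.645 − (-0.5828)) = 0.437.
μ = 5.298 − (-0.5828)·0.437 = 5.553.
E[T] = exp(μ + σ²/2) = exp(5.553 + 0.0957) = 284 days.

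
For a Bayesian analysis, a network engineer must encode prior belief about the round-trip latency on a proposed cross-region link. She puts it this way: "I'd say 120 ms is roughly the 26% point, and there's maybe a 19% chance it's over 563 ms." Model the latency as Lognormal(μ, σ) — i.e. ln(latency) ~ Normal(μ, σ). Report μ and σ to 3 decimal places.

μ ≈ 5.441, σ ≈ 1.016

If T ~ Lognormal(μ,σ) then ln T ~ Normal(μ,σ), so the p-quantile of ln T is μ + z_p·σ.
ln(120) = 4.787 and ln(563) = 6.333; z_{0.26} = -0.6433, z_{0.81} = 0.8779.
σ = (6.333 − 4.787)/(0.8779 − (-0.6433)) = 1.016.
μ = 4.787 − (-0.6433)·1.016 = 5.441.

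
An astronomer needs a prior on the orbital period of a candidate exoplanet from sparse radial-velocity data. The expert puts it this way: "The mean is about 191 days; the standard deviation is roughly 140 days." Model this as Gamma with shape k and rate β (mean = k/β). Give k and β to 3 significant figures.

For Gamma(k, rate β): mean = k/β, variance = k/β², so CV = 1/√k.
CV = SD/mean = 140/191 = 0.733, hence k = 1/CV² = 1.86.
Then β = k/mean = 1.86/191 = 0.00974.

k ≈ 1.86, β ≈ 0.00974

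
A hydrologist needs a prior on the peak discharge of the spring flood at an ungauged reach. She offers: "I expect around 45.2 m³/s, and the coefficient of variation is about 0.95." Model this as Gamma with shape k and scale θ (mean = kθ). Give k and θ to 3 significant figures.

k ≈ 1.11, θ ≈ 40.8

For Gamma(k, scale θ): mean = kθ, variance = kθ², so CV = 1/√k.
CV = 0.95, hence k = 1/CV² = 1.11.
Then θ = mean/k = 45.2/1.11 = 40.8.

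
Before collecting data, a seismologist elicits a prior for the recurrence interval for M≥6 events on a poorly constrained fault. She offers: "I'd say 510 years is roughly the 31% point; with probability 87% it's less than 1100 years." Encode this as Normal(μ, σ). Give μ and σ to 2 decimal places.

The p-quantile of Normal(μ,σ) is μ + z_p·σ, with z_{0.31} = -0.4959 and z_{0.87} = 1.126.
Eliminate σ: μ = (z₂·x₁ − z₁·x₂)/(z₂ − z₁) = (1.126·510 − (-0.4959)·1100)/1.622 = 690.34.
Then σ = (x₂ − x₁)/(z₂ − z₁) = (1100 − 510)/1.622 = 363.69.

μ = 690.34, σ = 363.69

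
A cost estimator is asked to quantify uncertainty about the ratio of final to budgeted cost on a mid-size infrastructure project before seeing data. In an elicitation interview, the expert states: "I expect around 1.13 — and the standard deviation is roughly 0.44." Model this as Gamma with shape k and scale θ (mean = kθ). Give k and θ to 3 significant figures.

k ≈ 6.6, θ ≈ 0.171

For Gamma(k, scale θ): mean = kθ, variance = kθ², so CV = 1/√k.
CV = SD/mean = 0.44/1.13 = 0.3894, hence k = 1/CV² = 6.6.
Then θ = mean/k = 1.13/6.6 = 0.171.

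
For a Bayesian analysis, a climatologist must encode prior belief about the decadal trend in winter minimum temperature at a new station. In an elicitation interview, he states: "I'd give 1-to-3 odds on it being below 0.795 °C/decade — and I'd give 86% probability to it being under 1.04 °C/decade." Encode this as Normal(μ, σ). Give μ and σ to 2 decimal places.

For Normal(μ,σ), the p-quantile is μ + z_p·σ. Here z_{0.25} = -0.6745, z_{0.86} = 1.08.
So 0.795 = μ − 0.6745σ and 1.04 = μ + 1.08σ.
Subtracting: σ = (1.04 − 0.795)/(1.08 − (-0.6745)) = 0.14.
Then μ = 0.795 − (-0.6745)·0.14 = 0.89.

μ = 0.89, σ = 0.14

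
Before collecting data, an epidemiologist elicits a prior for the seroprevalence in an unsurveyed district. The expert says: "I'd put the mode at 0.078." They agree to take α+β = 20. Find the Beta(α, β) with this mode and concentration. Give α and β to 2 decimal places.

α = 2.40, β = 17.60

For α,β > 1 the Beta mode is (α−1)/(α+β−2). With α+β = 20, the mode is (α−1)/18.
Set (α−1)/18 = 0.078 → α = 1 + 0.078·18 = 2.40.
β = 20 − α = 17.60.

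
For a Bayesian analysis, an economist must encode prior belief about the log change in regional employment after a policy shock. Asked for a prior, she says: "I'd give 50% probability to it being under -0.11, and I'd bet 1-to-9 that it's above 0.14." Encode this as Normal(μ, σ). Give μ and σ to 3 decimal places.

μ = -0.110, σ = 0.195

For Normal(μ,σ), the p-quantile is μ + z_p·σ. Here z_{0.5} = 0, z_{0.9} = 1.282.
So -0.11 = μ + 0σ and 0.14 = μ + 1.282σ.
Subtracting: σ = (0.14 − -0.11)/(1.282 − (0)) = 0.195.
Then μ = -0.11 − (0)·0.195 = -0.110.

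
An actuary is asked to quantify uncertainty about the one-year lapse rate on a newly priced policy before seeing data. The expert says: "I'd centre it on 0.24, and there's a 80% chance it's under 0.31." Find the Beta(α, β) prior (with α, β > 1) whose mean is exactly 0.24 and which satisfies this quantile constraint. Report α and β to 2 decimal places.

With mean 0.24 fixed, write α = 0.24s, β = 0.76s where s = α+β.
Need P(θ < 0.31) = 0.8 under Beta(0.24s, 0.76s). Normal approximation: (q−m)/√(m(1−m)/s) ≈ z_{0.8} = 0.842, so s ≈ 0.24·0.76·(0.842)²/(0.31−0.24)² = 26.4.
At s = 26.4: P(θ<0.31) ≈ 0.807. Adjusting to match 0.8 gives s ≈ 24.57.
So α = 0.24·24.57 ≈ 5.90, β = 0.76·24.57 ≈ 18.67.

α ≈ 5.90, β ≈ 18.67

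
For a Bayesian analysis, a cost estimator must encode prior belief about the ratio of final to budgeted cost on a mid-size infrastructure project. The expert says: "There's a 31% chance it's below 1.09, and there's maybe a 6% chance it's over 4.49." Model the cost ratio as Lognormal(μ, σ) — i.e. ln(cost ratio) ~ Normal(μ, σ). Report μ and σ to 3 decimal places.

μ ≈ 0.428, σ ≈ 0.690

If T ~ Lognormal(μ,σ) then ln T ~ Normal(μ,σ), so the p-quantile of ln T is μ + z_p·σ.
ln(1.09) = 0.08618 and ln(4.49) = 1.502; z_{0.31} = -0.4959, z_{0.94} = 1.555.
σ = (1.502 − 0.08618)/(1.555 − (-0.4959)) = 0.690.
μ = 0.08618 − (-0.4959)·0.690 = 0.428.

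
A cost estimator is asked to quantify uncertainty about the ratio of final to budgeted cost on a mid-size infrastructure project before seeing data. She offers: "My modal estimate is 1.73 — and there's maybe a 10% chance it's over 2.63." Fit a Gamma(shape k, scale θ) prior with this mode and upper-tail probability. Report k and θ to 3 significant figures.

k ≈ 11.6, θ ≈ 0.163

Gamma(k,θ) with k>1 has mode (k−1)θ, so θ = 1.73/(k−1).
Need P(X < 2.63) = 0.9 with θ tied to k this way. Start at k = 2, θ = 1.73: P(X<2.63) ≈ 0.449.
Too low — raise k to concentrate. Iterating converges to k ≈ 11.6.
Then θ = 1.73/(11.6−1) ≈ 0.163.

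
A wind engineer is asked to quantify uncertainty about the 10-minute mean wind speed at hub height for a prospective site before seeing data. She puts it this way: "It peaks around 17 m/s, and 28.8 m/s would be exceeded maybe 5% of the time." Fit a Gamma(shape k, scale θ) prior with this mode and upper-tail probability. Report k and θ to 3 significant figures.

k ≈ 11, θ ≈ 1.69

Gamma(k,θ) with k>1 has mode (k−1)θ, so θ = 17/(k−1).
Need P(X < 28.8) = 0.95 with θ tied to k this way. Start at k = 2, θ = 17: P(X<28.8) ≈ 0.505.
Too low — raise k to concentrate. Iterating converges to k ≈ 11.
Then θ = 17/(11−1) ≈ 1.69.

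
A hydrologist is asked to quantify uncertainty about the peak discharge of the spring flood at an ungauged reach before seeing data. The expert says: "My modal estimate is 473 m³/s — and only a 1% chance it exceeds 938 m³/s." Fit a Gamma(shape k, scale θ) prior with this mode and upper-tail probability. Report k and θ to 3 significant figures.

Gamma(k,θ) with k>1 has mode (k−1)θ, so θ = 473/(k−1).
Need P(X < 938) = 0.99 with θ tied to k this way. Start at k = 2, θ = 473: P(X<938) ≈ 0.589.
Too low — raise k to concentrate. Iterating converges to k ≈ 11.5.
Then θ = 473/(11.5−1) ≈ 45.1.

k ≈ 11.5, θ ≈ 45.1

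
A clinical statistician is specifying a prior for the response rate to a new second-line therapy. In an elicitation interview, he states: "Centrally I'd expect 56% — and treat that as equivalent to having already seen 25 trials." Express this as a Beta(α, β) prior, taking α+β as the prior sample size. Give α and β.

α = 14, β = 11

Under the effective-sample-size interpretation, Beta(α, β) has prior mean α/(α+β) and prior sample size α+β.
So α+β = 25 and α/(α+β) = 0.56, giving α = 0.56·25 = 14 and β = 25 − 14 = 11.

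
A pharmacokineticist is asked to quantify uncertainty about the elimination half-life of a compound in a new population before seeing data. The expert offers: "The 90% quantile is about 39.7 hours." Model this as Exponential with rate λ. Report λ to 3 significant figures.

λ ≈ 0.058

P(T < 39.7) = 1 − e^(−λ·39.7) = 0.9, so λ = −ln(1−0.9)/39.7 = −ln(0.1)/39.7 = 0.058.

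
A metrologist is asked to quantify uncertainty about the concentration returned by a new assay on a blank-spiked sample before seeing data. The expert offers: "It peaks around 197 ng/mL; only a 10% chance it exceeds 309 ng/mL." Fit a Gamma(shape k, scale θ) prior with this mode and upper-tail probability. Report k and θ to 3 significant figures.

Gamma(k,θ) with k>1 has mode (k−1)θ, so θ = 197/(k−1).
Need P(X < 309) = 0.9 with θ tied to k this way. Start at k = 2, θ = 197: P(X<309) ≈ 0.465.
Too low — raise k to concentrate. Iterating converges to k ≈ 10.2.
Then θ = 197/(10.2−1) ≈ 21.3.

k ≈ 10.2, θ ≈ 21.3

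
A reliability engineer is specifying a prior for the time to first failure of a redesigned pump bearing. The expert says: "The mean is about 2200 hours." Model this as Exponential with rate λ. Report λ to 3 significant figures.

λ ≈ 0.000455

Exponential mean = 1/λ, so λ = 1/2200.0 = 0.000455.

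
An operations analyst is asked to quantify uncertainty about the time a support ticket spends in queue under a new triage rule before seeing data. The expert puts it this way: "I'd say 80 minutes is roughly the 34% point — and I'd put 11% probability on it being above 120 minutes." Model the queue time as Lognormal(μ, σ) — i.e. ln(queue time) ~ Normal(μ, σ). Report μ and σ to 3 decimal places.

μ ≈ 4.484, σ ≈ 0.247

If T ~ Lognormal(μ,σ) then ln T ~ Normal(μ,σ), so the p-quantile of ln T is μ + z_p·σ.
ln(80) = 4.382 and ln(120) = 4.787; z_{0.34} = -0.4125, z_{0.89} = 1.227.
σ = (4.787 − 4.382)/(1.227 − (-0.4125)) = 0.247.
μ = 4.382 − (-0.4125)·0.247 = 4.484.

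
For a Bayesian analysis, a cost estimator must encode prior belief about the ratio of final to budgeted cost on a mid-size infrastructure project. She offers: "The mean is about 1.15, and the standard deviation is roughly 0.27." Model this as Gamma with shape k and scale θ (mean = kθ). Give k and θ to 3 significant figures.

For Gamma(k, scale θ): mean = kθ, variance = kθ², so CV = 1/√k.
CV = SD/mean = 0.27/1.15 = 0.2348, hence k = 1/CV² = 18.1.
Then θ = mean/k = 1.15/18.1 = 0.0634.

k ≈ 18.1, θ ≈ 0.0634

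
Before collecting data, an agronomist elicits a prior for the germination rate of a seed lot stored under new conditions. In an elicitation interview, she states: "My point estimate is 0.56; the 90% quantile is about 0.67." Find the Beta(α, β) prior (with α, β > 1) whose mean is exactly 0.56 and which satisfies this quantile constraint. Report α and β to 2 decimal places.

With mean 0.56 fixed, write α = 0.56s, β = 0.44s where s = α+β.
Need P(θ < 0.67) = 0.9 under Beta(0.56s, 0.44s). Normal approximation: (q−m)/√(m(1−m)/s) ≈ z_{0.9} = 1.28, so s ≈ 0.56·0.44·(1.28)²/(0.67−0.56)² = 33.4.
At s = 33.4: P(θ<0.67) ≈ 0.903. Adjusting to match 0.9 gives s ≈ 32.60.
So α = 0.56·32.60 ≈ 18.25, β = 0.44·32.60 ≈ 14.34.

α ≈ 18.25, β ≈ 14.34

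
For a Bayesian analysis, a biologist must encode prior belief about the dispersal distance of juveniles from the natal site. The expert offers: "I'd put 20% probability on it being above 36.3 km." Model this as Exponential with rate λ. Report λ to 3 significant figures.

P(T > 36.3) = e^(−λ·36.3) = 0.2, so λ = −ln(0.2)/36.3 = 0.0443.

λ ≈ 0.0443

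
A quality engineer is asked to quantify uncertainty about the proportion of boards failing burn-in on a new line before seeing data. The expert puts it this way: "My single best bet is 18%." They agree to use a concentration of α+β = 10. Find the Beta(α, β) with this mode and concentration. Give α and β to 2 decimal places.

For α,β > 1 the Beta mode is (α−1)/(α+β−2). With α+β = 10, the mode is (α−1)/8.
Set (α−1)/8 = 0.18 → α = 1 + 0.18·8 = 2.44.
β = 10 − α = 7.56.

α = 2.44, β = 7.56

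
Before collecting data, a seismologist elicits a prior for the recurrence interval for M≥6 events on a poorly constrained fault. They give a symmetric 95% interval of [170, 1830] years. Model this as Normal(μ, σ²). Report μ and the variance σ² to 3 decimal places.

μ = 1000.000, σ² = 179332.913

A symmetric 95% interval runs μ ± z·σ with z = 1.96.
Half-width = 830, so σ = 830/1.96 = 423.4772 and σ² = 179332.913.
μ is the interval midpoint, 1000.000.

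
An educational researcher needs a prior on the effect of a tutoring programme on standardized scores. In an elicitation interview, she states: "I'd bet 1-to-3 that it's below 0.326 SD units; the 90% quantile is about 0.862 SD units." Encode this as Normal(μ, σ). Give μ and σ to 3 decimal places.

μ = 0.511, σ = 0.274

The p-quantile of Normal(μ,σ) is μ + z_p·σ, with z_{0.25} = -0.6745 and z_{0.9} = 1.282.
Eliminate σ: μ = (z₂·x₁ − z₁·x₂)/(z₂ − z₁) = (1.282·0.326 − (-0.6745)·0.862)/1.956 = 0.511.
Then σ = (x₂ − x₁)/(z₂ − z₁) = (0.862 − 0.326)/1.956 = 0.274.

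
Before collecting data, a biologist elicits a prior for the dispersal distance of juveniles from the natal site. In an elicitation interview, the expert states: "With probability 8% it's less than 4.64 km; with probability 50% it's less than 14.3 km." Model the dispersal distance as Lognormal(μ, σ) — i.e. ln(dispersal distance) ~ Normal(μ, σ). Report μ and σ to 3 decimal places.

If T ~ Lognormal(μ,σ) then ln T ~ Normal(μ,σ), so the p-quantile of ln T is μ + z_p·σ.
ln(4.64) = 1.535 and ln(14.3) = 2.66; z_{0.08} = -1.405, z_{0.5} = 0.
σ = (2.66 − 1.535)/(0 − (-1.405)) = 0.801.
μ = 1.535 − (-1.405)·0.801 = 2.660.

μ ≈ 2.660, σ ≈ 0.801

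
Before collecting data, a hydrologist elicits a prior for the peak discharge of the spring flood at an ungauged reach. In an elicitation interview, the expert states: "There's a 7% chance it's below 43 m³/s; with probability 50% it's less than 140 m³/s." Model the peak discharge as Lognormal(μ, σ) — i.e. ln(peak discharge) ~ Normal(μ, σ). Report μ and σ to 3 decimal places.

If T ~ Lognormal(μ,σ) then ln T ~ Normal(μ,σ), so the p-quantile of ln T is μ + z_p·σ.
ln(43) = 3.761 and ln(140) = 4.942; z_{0.07} = -1.476, z_{0.5} = 0.
σ = (4.942 − 3.761)/(0 − (-1.476)) = 0.800.
μ = 3.761 − (-1.476)·0.800 = 4.942.

μ ≈ 4.942, σ ≈ 0.800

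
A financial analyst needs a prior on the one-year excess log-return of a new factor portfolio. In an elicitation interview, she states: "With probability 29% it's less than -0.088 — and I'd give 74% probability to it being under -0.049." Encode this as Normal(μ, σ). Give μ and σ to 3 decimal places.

μ = -0.070, σ = 0.033

The p-quantile of Normal(μ,σ) is μ + z_p·σ, with z_{0.29} = -0.5534 and z_{0.74} = 0.6433.
Eliminate σ: μ = (z₂·x₁ − z₁·x₂)/(z₂ − z₁) = (0.6433·-0.088 − (-0.5534)·-0.049)/1.197 = -0.070.
Then σ = (x₂ − x₁)/(z₂ − z₁) = (-0.049 − -0.088)/1.197 = 0.033.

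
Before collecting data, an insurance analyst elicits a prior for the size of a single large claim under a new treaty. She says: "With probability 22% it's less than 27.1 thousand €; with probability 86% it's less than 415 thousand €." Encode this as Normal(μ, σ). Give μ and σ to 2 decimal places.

μ = 188.79, σ = 209.39

The p-quantile of Normal(μ,σ) is μ + z_p·σ, with z_{0.22} = -0.7722 and z_{0.86} = 1.08.
Eliminate σ: μ = (z₂·x₁ − z₁·x₂)/(z₂ − z₁) = (1.08·27.1 − (-0.7722)·415)/1.853 = 188.79.
Then σ = (x₂ − x₁)/(z₂ − z₁) = (415 − 27.1)/1.853 = 209.39.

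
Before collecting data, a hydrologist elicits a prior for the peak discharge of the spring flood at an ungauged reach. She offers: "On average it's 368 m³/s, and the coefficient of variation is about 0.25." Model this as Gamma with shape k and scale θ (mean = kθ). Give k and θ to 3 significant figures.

For Gamma(k, scale θ): mean = kθ, variance = kθ², so CV = 1/√k.
CV = 0.25, hence k = 1/CV² = 16.
Then θ = mean/k = 368/16 = 23.

k ≈ 16, θ ≈ 23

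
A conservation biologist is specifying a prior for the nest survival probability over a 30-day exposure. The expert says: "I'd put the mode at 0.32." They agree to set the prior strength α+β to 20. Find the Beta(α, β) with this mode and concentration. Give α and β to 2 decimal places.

α = 6.76, β = 13.24

For α,β > 1 the Beta mode is (α−1)/(α+β−2). With α+β = 20, the mode is (α−1)/18.
Set (α−1)/18 = 0.32 → α = 1 + 0.32·18 = 6.76.
β = 20 − α = 13.24.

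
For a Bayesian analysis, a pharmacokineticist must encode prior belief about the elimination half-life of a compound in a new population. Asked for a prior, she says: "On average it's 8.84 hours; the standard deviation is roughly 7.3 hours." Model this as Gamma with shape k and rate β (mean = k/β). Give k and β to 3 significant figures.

k ≈ 1.47, β ≈ 0.166

For Gamma(k, rate β): mean = k/β, variance = k/β², so CV = 1/√k.
CV = SD/mean = 7.3/8.84 = 0.8258, hence k = 1/CV² = 1.47.
Then β = k/mean = 1.47/8.84 = 0.166.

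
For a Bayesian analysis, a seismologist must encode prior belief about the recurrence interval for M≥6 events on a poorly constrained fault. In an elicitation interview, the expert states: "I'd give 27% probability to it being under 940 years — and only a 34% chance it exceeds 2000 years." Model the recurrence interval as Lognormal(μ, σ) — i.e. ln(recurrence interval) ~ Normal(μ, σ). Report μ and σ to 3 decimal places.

μ ≈ 7.297, σ ≈ 0.736

If T ~ Lognormal(μ,σ) then ln T ~ Normal(μ,σ), so the p-quantile of ln T is μ + z_p·σ.
ln(940) = 6.846 and ln(2000) = 7.601; z_{0.27} = -0.6128, z_{0.66} = 0.4125.
σ = (7.601 − 6.846)/(0.4125 − (-0.6128)) = 0.736.
μ = 6.846 − (-0.6128)·0.736 = 7.297.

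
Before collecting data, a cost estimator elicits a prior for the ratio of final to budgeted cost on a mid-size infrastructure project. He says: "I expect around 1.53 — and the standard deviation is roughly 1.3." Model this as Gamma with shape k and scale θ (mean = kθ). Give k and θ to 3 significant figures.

k ≈ 1.39, θ ≈ 1.1

For Gamma(k, scale θ): mean = kθ, variance = kθ², so CV = 1/√k.
CV = SD/mean = 1.3/1.53 = 0.8497, hence k = 1/CV² = 1.39.
Then θ = mean/k = 1.53/1.39 = 1.1.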